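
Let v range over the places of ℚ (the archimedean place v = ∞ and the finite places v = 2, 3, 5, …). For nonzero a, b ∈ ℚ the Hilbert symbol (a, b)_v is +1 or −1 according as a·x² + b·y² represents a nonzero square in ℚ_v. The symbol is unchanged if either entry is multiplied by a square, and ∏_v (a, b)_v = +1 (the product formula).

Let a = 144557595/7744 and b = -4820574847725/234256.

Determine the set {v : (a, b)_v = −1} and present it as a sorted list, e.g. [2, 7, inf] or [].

[2, 3, 7, 13]

(a, b) ≡ (195, -21) mod (ℚ^×)²; places V = {2, 3, 5, 7, 11, 13, 41, ∞}.
(a,b)_5: α=1, u≡1; β=2, v≡1 (mod 5); (1|5)=+1, (1|5)=+1; sign (−1)^0·+1^2·+1^1 = +1.
(a,b)_∞: sgn(195)=+, sgn(-21)=−, so +1.
(a,b)_41: α=2, u≡21; β=0, v≡25 (mod 41); (21|41)=+1, (25|41)=+1; sign (−1)^0·+1^0·+1^2 = +1.
(a,b)_7: α=2, u≡6; β=3, v≡4 (mod 7); (6|7)=-1, (4|7)=+1; sign (−1)^0·-1^3·+1^2 = -1.
(a,b)_3: α=3, u≡2; β=9, v≡2 (mod 3); (2|3)=-1, (2|3)=-1; sign (−1)^1·-1^9·-1^3 = -1.
(a,b)_13: α=1, u≡2; β=4, v≡2 (mod 13); (2|13)=-1, (2|13)=-1; sign (−1)^0·-1^4·-1^1 = -1.
(a,b)_2: α=-6, β=-4; u≡3, v≡3 (mod 8); ε(u)ε(v)=1·1, αω(v)=-6·1, βω(u)=-4·1; sum ≡ 1  ⇒  -1.
(a,b)_11: α=-2, u≡8; β=-4, v≡9 (mod 11); (8|11)=-1, (9|11)=+1; sign (−1)^0·-1^-4·+1^-2 = +1.
(195, -21 / ℚ) ramifies at {2, 3, 7, 13}: a division algebra.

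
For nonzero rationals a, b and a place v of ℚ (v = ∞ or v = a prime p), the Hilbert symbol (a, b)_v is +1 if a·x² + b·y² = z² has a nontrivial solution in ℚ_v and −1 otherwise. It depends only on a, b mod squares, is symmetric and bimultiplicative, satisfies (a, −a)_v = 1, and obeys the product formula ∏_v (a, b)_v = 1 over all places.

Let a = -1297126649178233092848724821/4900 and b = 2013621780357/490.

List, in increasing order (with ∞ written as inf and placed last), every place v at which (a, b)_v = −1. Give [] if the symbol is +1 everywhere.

Mod squares: a ≡ -4301, b ≡ 4370. Check v ∈ {∞, 2, 3, 5, 7, 11, 17, 19, 23}.
v=23: a=23^3·(≡17), b=23^1·(≡16) mod 23; (17|23)=-1, (16|23)=+1; (−1)^{3·1·11}·(-1)^1·(+1)^3 = +1.
v=17: a=17^5·(≡16), b=17^2·(≡1) mod 17; (16|17)=+1, (1|17)=+1; (−1)^{5·2·8}·(+1)^2·(+1)^5 = +1.
v=2: v_2(a)=-2, v_2(b)=-1; units ≡ 3, 1 (mod 8); ε·ε+αω+βω = 1·0+-2·0+-1·1 ≡ 1  ⇒  (a,b)_2 = -1.
v=11: a=11^11·(≡1), b=11^6·(≡3) mod 11; (1|11)=+1, (3|11)=+1; (−1)^{11·6·5}·(+1)^6·(+1)^11 = +1.
v=∞: -4301 < 0 and 4370 > 0  ⇒  (a,b)_∞ = +1.
v=19: a=19^2·(≡3), b=19^1·(≡2) mod 19; (3|19)=-1, (2|19)=-1; (−1)^{2·1·9}·(-1)^1·(-1)^2 = -1.
v=7: a=7^-2·(≡1), b=7^-2·(≡4) mod 7; (1|7)=+1, (4|7)=+1; (−1)^{-2·-2·3}·(+1)^-2·(+1)^-2 = +1.
v=3: a=3^6·(≡1), b=3^2·(≡2) mod 3; (1|3)=+1, (2|3)=-1; (−1)^{6·2·1}·(+1)^2·(-1)^6 = +1.
v=5: a=5^-2·(≡4), b=5^-1·(≡4) mod 5; (4|5)=+1, (4|5)=+1; (−1)^{-2·-1·2}·(+1)^-1·(+1)^-2 = +1.
|Ram(-4301, 4370)| = 2, even; anisotropic at {2, 19}.

[2, 19]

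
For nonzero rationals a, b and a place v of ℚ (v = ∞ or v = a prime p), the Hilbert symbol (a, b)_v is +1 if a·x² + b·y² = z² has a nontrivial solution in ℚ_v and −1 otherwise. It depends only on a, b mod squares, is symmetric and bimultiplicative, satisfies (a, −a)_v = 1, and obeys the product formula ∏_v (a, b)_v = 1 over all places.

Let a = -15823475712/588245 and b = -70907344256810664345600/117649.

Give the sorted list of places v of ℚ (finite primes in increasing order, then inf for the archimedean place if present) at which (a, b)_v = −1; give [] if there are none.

[2, 29, 37, 41, 47, inf]

(a, b) ≡ (-105985, -4756609) mod (ℚ^×)²; places V = {2, 3, 5, 7, 11, 13, 29, 31, 37, 41, 47, ∞}.
(a,b)_29: α=0, u≡8; β=1, v≡14 (mod 29); (8|29)=-1, (14|29)=-1; sign (−1)^0·-1^1·-1^0 = -1.
(a,b)_7: α=-6, u≡1; β=-6, v≡3 (mod 7); (1|7)=+1, (3|7)=-1; sign (−1)^0·+1^-6·-1^-6 = +1.
(a,b)_3: α=6, u≡2; β=4, v≡2 (mod 3); (2|3)=-1, (2|3)=-1; sign (−1)^0·-1^4·-1^6 = +1.
(a,b)_13: α=0, u≡1; β=1, v≡2 (mod 13); (1|13)=+1, (2|13)=-1; sign (−1)^0·+1^1·-1^0 = +1.
(a,b)_37: α=0, u≡20; β=1, v≡24 (mod 37); (20|37)=-1, (24|37)=-1; sign (−1)^0·-1^1·-1^0 = -1.
(a,b)_2: α=10, β=14; u≡7, v≡7 (mod 8); ε(u)ε(v)=1·1, αω(v)=10·0, βω(u)=14·0; sum ≡ 1  ⇒  -1.
(a,b)_∞: sgn(-105985)=−, sgn(-4756609)=−, so -1.
(a,b)_47: α=1, u≡27; β=2, v≡39 (mod 47); (27|47)=+1, (39|47)=-1; sign (−1)^0·+1^2·-1^1 = -1.
(a,b)_11: α=1, u≡3; β=3, v≡10 (mod 11); (3|11)=+1, (10|11)=-1; sign (−1)^1·+1^3·-1^1 = +1.
(a,b)_31: α=0, u≡18; β=1, v≡15 (mod 31); (18|31)=+1, (15|31)=-1; sign (−1)^0·+1^1·-1^0 = +1.
(a,b)_5: α=-1, u≡2; β=2, v≡4 (mod 5); (2|5)=-1, (4|5)=+1; sign (−1)^0·-1^2·+1^-1 = +1.
(a,b)_41: α=1, u≡8; β=2, v≡11 (mod 41); (8|41)=+1, (11|41)=-1; sign (−1)^0·+1^2·-1^1 = -1.
|Ram(-105985, -4756609)| = 6, even; anisotropic at {2, 29, 37, 41, 47, ∞}.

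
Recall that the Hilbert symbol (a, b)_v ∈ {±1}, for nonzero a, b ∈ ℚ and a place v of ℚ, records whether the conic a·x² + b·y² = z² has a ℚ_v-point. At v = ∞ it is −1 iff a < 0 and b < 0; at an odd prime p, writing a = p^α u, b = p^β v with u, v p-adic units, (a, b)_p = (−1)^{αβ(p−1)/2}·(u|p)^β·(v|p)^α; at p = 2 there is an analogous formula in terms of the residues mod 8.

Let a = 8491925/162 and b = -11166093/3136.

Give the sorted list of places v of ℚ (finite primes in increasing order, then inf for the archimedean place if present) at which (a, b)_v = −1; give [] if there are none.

(a, b) ≡ (679354, -53) mod (ℚ^×)²; places V = {2, 3, 5, 7, 13, 17, 29, 53, ∞}.
(a,b)_29: α=1, u≡28; β=0, v≡24 (mod 29); (28|29)=+1, (24|29)=+1; sign (−1)^0·+1^0·+1^1 = +1.
(a,b)_∞: sgn(679354)=+, sgn(-53)=−, so +1.
(a,b)_17: α=1, u≡11; β=2, v≡9 (mod 17); (11|17)=-1, (9|17)=+1; sign (−1)^0·-1^2·+1^1 = +1.
(a,b)_2: α=-1, β=-6; u≡5, v≡3 (mod 8); ε(u)ε(v)=0·1, αω(v)=-1·1, βω(u)=-6·1; sum ≡ 1  ⇒  -1.
(a,b)_13: α=1, u≡11; β=0, v≡12 (mod 13); (11|13)=-1, (12|13)=+1; sign (−1)^0·-1^0·+1^1 = +1.
(a,b)_53: α=1, u≡2; β=1, v≡17 (mod 53); (2|53)=-1, (17|53)=+1; sign (−1)^0·-1^1·+1^1 = -1.
(a,b)_5: α=2, u≡1; β=0, v≡2 (mod 5); (1|5)=+1, (2|5)=-1; sign (−1)^0·+1^0·-1^2 = +1.
(a,b)_7: α=0, u≡1; β=-2, v≡6 (mod 7); (1|7)=+1, (6|7)=-1; sign (−1)^0·+1^-2·-1^0 = +1.
(a,b)_3: α=-4, u≡1; β=6, v≡1 (mod 3); (1|3)=+1, (1|3)=+1; sign (−1)^0·+1^6·+1^-4 = +1.
(679354, -53 / ℚ) ramifies at {2, 53}: a division algebra.

[2, 53]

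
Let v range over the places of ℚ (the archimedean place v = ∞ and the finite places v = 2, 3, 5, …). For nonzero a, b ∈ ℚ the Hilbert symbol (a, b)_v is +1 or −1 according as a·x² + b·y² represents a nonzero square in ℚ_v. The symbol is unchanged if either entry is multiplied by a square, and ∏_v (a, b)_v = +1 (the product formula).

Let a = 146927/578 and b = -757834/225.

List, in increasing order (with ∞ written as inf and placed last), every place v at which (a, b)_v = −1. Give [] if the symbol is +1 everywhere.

[11, 37]

(a, b) ≡ (814, -15466) mod (ℚ^×)²; places V = {2, 3, 5, 7, 11, 17, 19, 37, ∞}.
(a,b)_3: α=0, u≡1; β=-2, v≡2 (mod 3); (1|3)=+1, (2|3)=-1; sign (−1)^0·+1^-2·-1^0 = +1.
(a,b)_7: α=0, u≡1; β=2, v≡4 (mod 7); (1|7)=+1, (4|7)=+1; sign (−1)^0·+1^2·+1^0 = +1.
(a,b)_17: α=-2, u≡15; β=0, v≡15 (mod 17); (15|17)=+1, (15|17)=+1; sign (−1)^0·+1^0·+1^-2 = +1.
(a,b)_19: α=2, u≡1; β=1, v≡8 (mod 19); (1|19)=+1, (8|19)=-1; sign (−1)^0·+1^1·-1^2 = +1.
(a,b)_∞: sgn(814)=+, sgn(-15466)=−, so +1.
(a,b)_5: α=0, u≡4; β=-2, v≡4 (mod 5); (4|5)=+1, (4|5)=+1; sign (−1)^0·+1^-2·+1^0 = +1.
(a,b)_2: α=-1, β=1; u≡7, v≡3 (mod 8); ε(u)ε(v)=1·1, αω(v)=-1·1, βω(u)=1·0; sum ≡ 0  ⇒  +1.
(a,b)_37: α=1, u≡15; β=1, v≡30 (mod 37); (15|37)=-1, (30|37)=+1; sign (−1)^0·-1^1·+1^1 = -1.
(a,b)_11: α=1, u≡6; β=1, v≡2 (mod 11); (6|11)=-1, (2|11)=-1; sign (−1)^1·-1^1·-1^1 = -1.
|Ram(814, -15466)| = 2, even; anisotropic at {11, 37}.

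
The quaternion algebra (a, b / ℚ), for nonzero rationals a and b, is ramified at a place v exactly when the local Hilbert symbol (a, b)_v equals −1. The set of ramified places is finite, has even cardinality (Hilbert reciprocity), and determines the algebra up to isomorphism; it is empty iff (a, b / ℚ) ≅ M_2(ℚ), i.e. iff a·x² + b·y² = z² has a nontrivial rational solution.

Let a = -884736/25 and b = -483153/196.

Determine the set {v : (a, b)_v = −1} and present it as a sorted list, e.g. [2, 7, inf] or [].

[3, inf]

Mod squares: a ≡ -6, b ≡ -33. Check v ∈ {∞, 2, 3, 5, 7, 11}.
v=2: v_2(a)=15, v_2(b)=-2; units ≡ 5, 7 (mod 8); ε·ε+αω+βω = 0·1+15·0+-2·1 ≡ 0  ⇒  (a,b)_2 = +1.
v=3: a=3^3·(≡1), b=3^1·(≡1) mod 3; (1|3)=+1, (1|3)=+1; (−1)^{3·1·1}·(+1)^1·(+1)^3 = -1.
v=5: a=5^-2·(≡4), b=5^0·(≡2) mod 5; (4|5)=+1, (2|5)=-1; (−1)^{-2·0·2}·(+1)^0·(-1)^-2 = +1.
v=∞: -6 < 0 and -33 < 0  ⇒  (a,b)_∞ = -1.
v=11: a=11^0·(≡9), b=11^5·(≡7) mod 11; (9|11)=+1, (7|11)=-1; (−1)^{0·5·5}·(+1)^5·(-1)^0 = +1.
v=7: a=7^0·(≡2), b=7^-2·(≡2) mod 7; (2|7)=+1, (2|7)=+1; (−1)^{0·-2·3}·(+1)^-2·(+1)^0 = +1.
Ram(-6, -33) = {3, ∞}; no ℚ_3-point on the conic.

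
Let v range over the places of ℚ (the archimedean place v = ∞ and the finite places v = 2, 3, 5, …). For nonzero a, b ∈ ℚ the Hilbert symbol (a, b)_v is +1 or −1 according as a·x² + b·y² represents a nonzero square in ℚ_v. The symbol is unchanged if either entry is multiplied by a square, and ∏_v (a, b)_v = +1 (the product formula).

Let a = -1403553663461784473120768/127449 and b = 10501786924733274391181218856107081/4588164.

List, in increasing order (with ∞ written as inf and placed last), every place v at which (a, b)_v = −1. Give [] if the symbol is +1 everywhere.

(a, b) ≡ (-84227, 23883361) mod (ℚ^×)²; places V = {2, 3, 7, 11, 13, 17, 19, 23, 31, 41, 43, ∞}.
(a,b)_13: α=3, u≡7; β=4, v≡6 (mod 13); (7|13)=-1, (6|13)=-1; sign (−1)^0·-1^4·-1^3 = -1.
(a,b)_∞: sgn(-84227)=−, sgn(23883361)=+, so +1.
(a,b)_19: α=1, u≡14; β=3, v≡1 (mod 19); (14|19)=-1, (1|19)=+1; sign (−1)^1·-1^3·+1^1 = +1.
(a,b)_11: α=5, u≡7; β=10, v≡7 (mod 11); (7|11)=-1, (7|11)=-1; sign (−1)^0·-1^10·-1^5 = -1.
(a,b)_41: α=2, u≡12; β=3, v≡34 (mod 41); (12|41)=-1, (34|41)=-1; sign (−1)^0·-1^3·-1^2 = -1.
(a,b)_17: α=-2, u≡15; β=-2, v≡11 (mod 17); (15|17)=+1, (11|17)=-1; sign (−1)^0·+1^-2·-1^-2 = +1.
(a,b)_43: α=2, u≡21; β=3, v≡27 (mod 43); (21|43)=+1, (27|43)=-1; sign (−1)^0·+1^3·-1^2 = +1.
(a,b)_31: α=1, u≡11; β=1, v≡10 (mod 31); (11|31)=-1, (10|31)=+1; sign (−1)^1·-1^1·+1^1 = +1.
(a,b)_23: α=2, u≡20; β=3, v≡6 (mod 23); (20|23)=-1, (6|23)=+1; sign (−1)^0·-1^3·+1^2 = -1.
(a,b)_3: α=-2, u≡1; β=-4, v≡1 (mod 3); (1|3)=+1, (1|3)=+1; sign (−1)^0·+1^-4·+1^-2 = +1.
(a,b)_2: α=12, β=-2; u≡5, v≡1 (mod 8); ε(u)ε(v)=0·0, αω(v)=12·0, βω(u)=-2·1; sum ≡ 0  ⇒  +1.
(a,b)_7: α=-2, u≡2; β=-2, v≡3 (mod 7); (2|7)=+1, (3|7)=-1; sign (−1)^0·+1^-2·-1^-2 = +1.
|Ram(-84227, 23883361)| = 4, even; anisotropic at {11, 13, 23, 41}.

[11, 13, 23, 41]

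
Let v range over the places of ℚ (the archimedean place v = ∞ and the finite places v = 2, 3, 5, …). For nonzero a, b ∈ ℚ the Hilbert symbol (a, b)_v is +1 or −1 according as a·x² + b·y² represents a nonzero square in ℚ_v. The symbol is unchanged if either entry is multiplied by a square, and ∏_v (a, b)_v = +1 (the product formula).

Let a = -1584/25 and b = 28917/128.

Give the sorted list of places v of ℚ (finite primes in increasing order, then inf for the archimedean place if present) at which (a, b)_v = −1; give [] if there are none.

Mod squares: a ≡ -11, b ≡ 714. Check v ∈ {∞, 2, 3, 5, 7, 11, 17}.
v=2: v_2(a)=4, v_2(b)=-7; units ≡ 5, 5 (mod 8); ε·ε+αω+βω = 0·0+4·1+-7·1 ≡ 1  ⇒  (a,b)_2 = -1.
v=11: a=11^1·(≡7), b=11^0·(≡6) mod 11; (7|11)=-1, (6|11)=-1; (−1)^{1·0·5}·(-1)^0·(-1)^1 = -1.
v=3: a=3^2·(≡1), b=3^5·(≡1) mod 3; (1|3)=+1, (1|3)=+1; (−1)^{2·5·1}·(+1)^5·(+1)^2 = +1.
v=5: a=5^-2·(≡1), b=5^0·(≡4) mod 5; (1|5)=+1, (4|5)=+1; (−1)^{-2·0·2}·(+1)^0·(+1)^-2 = +1.
v=7: a=7^0·(≡3), b=7^1·(≡4) mod 7; (3|7)=-1, (4|7)=+1; (−1)^{0·1·3}·(-1)^1·(+1)^0 = -1.
v=∞: -11 < 0 and 714 > 0  ⇒  (a,b)_∞ = +1.
v=17: a=17^0·(≡6), b=17^1·(≡2) mod 17; (6|17)=-1, (2|17)=+1; (−1)^{0·1·8}·(-1)^1·(+1)^0 = -1.
Ram(-11, 714) = {2, 7, 11, 17}; no ℚ_2-point on the conic.

[2, 7, 11, 17]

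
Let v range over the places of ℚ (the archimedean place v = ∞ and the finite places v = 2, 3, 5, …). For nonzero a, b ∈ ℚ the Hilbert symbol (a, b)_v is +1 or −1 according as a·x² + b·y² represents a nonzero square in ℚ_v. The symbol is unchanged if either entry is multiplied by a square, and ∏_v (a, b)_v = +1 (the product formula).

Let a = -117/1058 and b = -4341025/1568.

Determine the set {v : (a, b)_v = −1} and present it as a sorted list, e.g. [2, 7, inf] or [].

Mod squares: a ≡ -26, b ≡ -962. Check v ∈ {∞, 2, 3, 5, 7, 13, 19, 23, 37}.
v=37: a=37^0·(≡30), b=37^1·(≡16) mod 37; (30|37)=+1, (16|37)=+1; (−1)^{0·1·18}·(+1)^1·(+1)^0 = +1.
v=2: v_2(a)=-1, v_2(b)=-5; units ≡ 3, 7 (mod 8); ε·ε+αω+βω = 1·1+-1·0+-5·1 ≡ 0  ⇒  (a,b)_2 = +1.
v=7: a=7^0·(≡2), b=7^-2·(≡1) mod 7; (2|7)=+1, (1|7)=+1; (−1)^{0·-2·3}·(+1)^-2·(+1)^0 = +1.
v=∞: -26 < 0 and -962 < 0  ⇒  (a,b)_∞ = -1.
v=13: a=13^1·(≡6), b=13^1·(≡4) mod 13; (6|13)=-1, (4|13)=+1; (−1)^{1·1·6}·(-1)^1·(+1)^1 = -1.
v=5: a=5^0·(≡1), b=5^2·(≡3) mod 5; (1|5)=+1, (3|5)=-1; (−1)^{0·2·2}·(+1)^2·(-1)^0 = +1.
v=3: a=3^2·(≡1), b=3^0·(≡1) mod 3; (1|3)=+1, (1|3)=+1; (−1)^{2·0·1}·(+1)^0·(+1)^2 = +1.
v=19: a=19^0·(≡10), b=19^2·(≡4) mod 19; (10|19)=-1, (4|19)=+1; (−1)^{0·2·9}·(-1)^2·(+1)^0 = +1.
v=23: a=23^-2·(≡22), b=23^0·(≡16) mod 23; (22|23)=-1, (16|23)=+1; (−1)^{-2·0·11}·(-1)^0·(+1)^-2 = +1.
|Ram(-26, -962)| = 2, even; anisotropic at {13, ∞}.

[13, inf]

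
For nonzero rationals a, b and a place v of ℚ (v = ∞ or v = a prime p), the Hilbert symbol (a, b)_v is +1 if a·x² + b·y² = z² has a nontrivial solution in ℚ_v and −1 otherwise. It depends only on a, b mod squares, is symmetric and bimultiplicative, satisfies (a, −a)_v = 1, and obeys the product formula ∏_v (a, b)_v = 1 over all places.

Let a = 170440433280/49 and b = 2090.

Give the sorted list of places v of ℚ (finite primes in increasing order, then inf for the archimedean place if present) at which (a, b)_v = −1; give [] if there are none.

[3, 5, 11, 29]

Mod squares: a ≡ 3653130, b ≡ 2090. Check v ∈ {∞, 2, 3, 5, 7, 11, 13, 17, 19, 29}.
v=19: a=19^1·(≡9), b=19^1·(≡15) mod 19; (9|19)=+1, (15|19)=-1; (−1)^{1·1·9}·(+1)^1·(-1)^1 = +1.
v=∞: 3653130 > 0 and 2090 > 0  ⇒  (a,b)_∞ = +1.
v=5: a=5^1·(≡4), b=5^1·(≡3) mod 5; (4|5)=+1, (3|5)=-1; (−1)^{1·1·2}·(+1)^1·(-1)^1 = -1.
v=17: a=17^1·(≡11), b=17^0·(≡16) mod 17; (11|17)=-1, (16|17)=+1; (−1)^{1·0·8}·(-1)^0·(+1)^1 = +1.
v=3: a=3^7·(≡1), b=3^0·(≡2) mod 3; (1|3)=+1, (2|3)=-1; (−1)^{7·0·1}·(+1)^0·(-1)^7 = -1.
v=13: a=13^1·(≡5), b=13^0·(≡10) mod 13; (5|13)=-1, (10|13)=+1; (−1)^{1·0·6}·(-1)^0·(+1)^1 = +1.
v=2: v_2(a)=7, v_2(b)=1; units ≡ 5, 5 (mod 8); ε·ε+αω+βω = 0·0+7·1+1·1 ≡ 0  ⇒  (a,b)_2 = +1.
v=7: a=7^-2·(≡5), b=7^0·(≡4) mod 7; (5|7)=-1, (4|7)=+1; (−1)^{-2·0·3}·(-1)^0·(+1)^-2 = +1.
v=11: a=11^0·(≡8), b=11^1·(≡3) mod 11; (8|11)=-1, (3|11)=+1; (−1)^{0·1·5}·(-1)^1·(+1)^0 = -1.
v=29: a=29^1·(≡16), b=29^0·(≡2) mod 29; (16|29)=+1, (2|29)=-1; (−1)^{1·0·14}·(+1)^0·(-1)^1 = -1.
|Ram(3653130, 2090)| = 4, even; anisotropic at {3, 5, 11, 29}.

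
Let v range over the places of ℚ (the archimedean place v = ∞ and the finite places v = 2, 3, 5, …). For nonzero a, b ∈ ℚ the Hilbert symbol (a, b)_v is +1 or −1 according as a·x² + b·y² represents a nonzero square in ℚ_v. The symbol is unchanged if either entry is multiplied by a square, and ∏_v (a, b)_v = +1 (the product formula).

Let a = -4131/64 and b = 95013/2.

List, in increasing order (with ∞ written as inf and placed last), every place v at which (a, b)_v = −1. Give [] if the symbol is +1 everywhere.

(a, b) ≡ (-51, 2346) mod (ℚ^×)²; places V = {2, 3, 17, 23, ∞}.
(a,b)_23: α=0, u≡12; β=1, v≡7 (mod 23); (12|23)=+1, (7|23)=-1; sign (−1)^0·+1^1·-1^0 = +1.
(a,b)_17: α=1, u≡14; β=1, v≡15 (mod 17); (14|17)=-1, (15|17)=+1; sign (−1)^0·-1^1·+1^1 = -1.
(a,b)_2: α=-6, β=-1; u≡5, v≡5 (mod 8); ε(u)ε(v)=0·0, αω(v)=-6·1, βω(u)=-1·1; sum ≡ 1  ⇒  -1.
(a,b)_3: α=5, u≡1; β=5, v≡2 (mod 3); (1|3)=+1, (2|3)=-1; sign (−1)^1·+1^5·-1^5 = +1.
(a,b)_∞: sgn(-51)=−, sgn(2346)=+, so +1.
Ram(-51, 2346) = {2, 17}; no ℚ_2-point on the conic.

[2, 17]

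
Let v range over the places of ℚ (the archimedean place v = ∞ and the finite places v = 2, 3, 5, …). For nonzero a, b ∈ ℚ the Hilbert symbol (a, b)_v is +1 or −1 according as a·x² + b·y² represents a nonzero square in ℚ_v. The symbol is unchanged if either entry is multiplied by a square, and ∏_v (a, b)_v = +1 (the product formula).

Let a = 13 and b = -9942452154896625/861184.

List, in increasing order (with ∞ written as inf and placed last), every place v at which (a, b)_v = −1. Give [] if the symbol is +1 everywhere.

(a, b) ≡ (13, -1785) mod (ℚ^×)²; places V = {2, 3, 5, 7, 13, 17, 19, 29, ∞}.
(a,b)_∞: sgn(13)=+, sgn(-1785)=−, so +1.
(a,b)_13: α=1, u≡1; β=4, v≡10 (mod 13); (1|13)=+1, (10|13)=+1; sign (−1)^0·+1^4·+1^1 = +1.
(a,b)_19: α=0, u≡13; β=2, v≡16 (mod 19); (13|19)=-1, (16|19)=+1; sign (−1)^0·-1^2·+1^0 = +1.
(a,b)_17: α=0, u≡13; β=1, v≡11 (mod 17); (13|17)=+1, (11|17)=-1; sign (−1)^0·+1^1·-1^0 = +1.
(a,b)_29: α=0, u≡13; β=-2, v≡16 (mod 29); (13|29)=+1, (16|29)=+1; sign (−1)^0·+1^-2·+1^0 = +1.
(a,b)_2: α=0, β=-10; u≡5, v≡7 (mod 8); ε(u)ε(v)=0·1, αω(v)=0·0, βω(u)=-10·1; sum ≡ 0  ⇒  +1.
(a,b)_5: α=0, u≡3; β=3, v≡3 (mod 5); (3|5)=-1, (3|5)=-1; sign (−1)^0·-1^3·-1^0 = -1.
(a,b)_7: α=0, u≡6; β=5, v≡1 (mod 7); (6|7)=-1, (1|7)=+1; sign (−1)^0·-1^5·+1^0 = -1.
(a,b)_3: α=0, u≡1; β=3, v≡2 (mod 3); (1|3)=+1, (2|3)=-1; sign (−1)^0·+1^3·-1^0 = +1.
(13, -1785 / ℚ) ramifies at {5, 7}: a division algebra.

[5, 7]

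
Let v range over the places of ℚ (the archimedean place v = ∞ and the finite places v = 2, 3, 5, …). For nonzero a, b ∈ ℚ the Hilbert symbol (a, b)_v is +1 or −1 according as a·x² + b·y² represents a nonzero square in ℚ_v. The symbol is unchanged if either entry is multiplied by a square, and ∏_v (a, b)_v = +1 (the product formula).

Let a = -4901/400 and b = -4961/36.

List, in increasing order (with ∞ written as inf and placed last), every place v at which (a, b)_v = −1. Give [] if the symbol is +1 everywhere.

Mod squares: a ≡ -29, b ≡ -41. Check v ∈ {∞, 2, 3, 5, 11, 13, 29, 41}.
v=29: a=29^1·(≡4), b=29^0·(≡8) mod 29; (4|29)=+1, (8|29)=-1; (−1)^{1·0·14}·(+1)^0·(-1)^1 = -1.
v=11: a=11^0·(≡4), b=11^2·(≡1) mod 11; (4|11)=+1, (1|11)=+1; (−1)^{0·2·5}·(+1)^2·(+1)^0 = +1.
v=5: a=5^-2·(≡4), b=5^0·(≡4) mod 5; (4|5)=+1, (4|5)=+1; (−1)^{-2·0·2}·(+1)^0·(+1)^-2 = +1.
v=3: a=3^0·(≡1), b=3^-2·(≡1) mod 3; (1|3)=+1, (1|3)=+1; (−1)^{0·-2·1}·(+1)^-2·(+1)^0 = +1.
v=41: a=41^0·(≡35), b=41^1·(≡16) mod 41; (35|41)=-1, (16|41)=+1; (−1)^{0·1·20}·(-1)^1·(+1)^0 = -1.
v=2: v_2(a)=-4, v_2(b)=-2; units ≡ 3, 7 (mod 8); ε·ε+αω+βω = 1·1+-4·0+-2·1 ≡ 1  ⇒  (a,b)_2 = -1.
v=∞: -29 < 0 and -41 < 0  ⇒  (a,b)_∞ = -1.
v=13: a=13^2·(≡1), b=13^0·(≡7) mod 13; (1|13)=+1, (7|13)=-1; (−1)^{2·0·6}·(+1)^0·(-1)^2 = +1.
Ram(-29, -41) = {2, 29, 41, ∞}; no ℚ_2-point on the conic.

[2, 29, 41, inf]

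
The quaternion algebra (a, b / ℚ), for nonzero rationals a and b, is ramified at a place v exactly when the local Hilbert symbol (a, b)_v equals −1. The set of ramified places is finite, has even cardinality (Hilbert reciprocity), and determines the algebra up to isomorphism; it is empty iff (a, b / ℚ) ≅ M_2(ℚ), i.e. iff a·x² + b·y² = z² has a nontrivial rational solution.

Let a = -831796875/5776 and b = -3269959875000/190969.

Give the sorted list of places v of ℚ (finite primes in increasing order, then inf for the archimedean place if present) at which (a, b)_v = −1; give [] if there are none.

Mod squares: a ≡ -35, b ≡ -78. Check v ∈ {∞, 2, 3, 5, 7, 13, 19, 23}.
v=2: v_2(a)=-4, v_2(b)=3; units ≡ 5, 1 (mod 8); ε·ε+αω+βω = 0·0+-4·0+3·1 ≡ 1  ⇒  (a,b)_2 = -1.
v=∞: -35 < 0 and -78 < 0  ⇒  (a,b)_∞ = -1.
v=23: a=23^0·(≡19), b=23^-2·(≡14) mod 23; (19|23)=-1, (14|23)=-1; (−1)^{0·-2·11}·(-1)^-2·(-1)^0 = +1.
v=3: a=3^2·(≡1), b=3^5·(≡1) mod 3; (1|3)=+1, (1|3)=+1; (−1)^{2·5·1}·(+1)^5·(+1)^2 = +1.
v=5: a=5^7·(≡3), b=5^6·(≡2) mod 5; (3|5)=-1, (2|5)=-1; (−1)^{7·6·2}·(-1)^6·(-1)^7 = -1.
v=7: a=7^1·(≡4), b=7^2·(≡6) mod 7; (4|7)=+1, (6|7)=-1; (−1)^{1·2·3}·(+1)^2·(-1)^1 = -1.
v=13: a=13^2·(≡4), b=13^3·(≡8) mod 13; (4|13)=+1, (8|13)=-1; (−1)^{2·3·6}·(+1)^3·(-1)^2 = +1.
v=19: a=19^-2·(≡12), b=19^-2·(≡5) mod 19; (12|19)=-1, (5|19)=+1; (−1)^{-2·-2·9}·(-1)^-2·(+1)^-2 = +1.
Ram(-35, -78) = {2, 5, 7, ∞}; no ℚ_2-point on the conic.

[2, 5, 7, inf]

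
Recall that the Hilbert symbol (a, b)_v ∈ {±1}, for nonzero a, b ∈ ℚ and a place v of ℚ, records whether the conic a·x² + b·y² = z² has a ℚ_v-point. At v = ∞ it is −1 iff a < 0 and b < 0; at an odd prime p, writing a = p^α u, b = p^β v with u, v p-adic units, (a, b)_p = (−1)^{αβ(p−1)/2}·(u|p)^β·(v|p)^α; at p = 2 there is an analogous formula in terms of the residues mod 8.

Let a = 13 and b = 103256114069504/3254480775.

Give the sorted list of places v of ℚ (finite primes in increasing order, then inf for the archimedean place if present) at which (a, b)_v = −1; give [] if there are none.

Mod squares: a ≡ 13, b ≡ 429. Check v ∈ {∞, 2, 3, 5, 7, 11, 13, 17, 29}.
v=5: a=5^0·(≡3), b=5^-2·(≡4) mod 5; (3|5)=-1, (4|5)=+1; (−1)^{0·-2·2}·(-1)^-2·(+1)^0 = +1.
v=7: a=7^0·(≡6), b=7^-2·(≡4) mod 7; (6|7)=-1, (4|7)=+1; (−1)^{0·-2·3}·(-1)^-2·(+1)^0 = +1.
v=3: a=3^0·(≡1), b=3^-5·(≡2) mod 3; (1|3)=+1, (2|3)=-1; (−1)^{0·-5·1}·(+1)^-5·(-1)^0 = +1.
v=∞: 13 > 0 and 429 > 0  ⇒  (a,b)_∞ = +1.
v=11: a=11^0·(≡2), b=11^3·(≡6) mod 11; (2|11)=-1, (6|11)=-1; (−1)^{0·3·5}·(-1)^3·(-1)^0 = -1.
v=29: a=29^0·(≡13), b=29^-2·(≡6) mod 29; (13|29)=+1, (6|29)=+1; (−1)^{0·-2·14}·(+1)^-2·(+1)^0 = +1.
v=2: v_2(a)=0, v_2(b)=28; units ≡ 5, 5 (mod 8); ε·ε+αω+βω = 0·0+0·1+28·1 ≡ 0  ⇒  (a,b)_2 = +1.
v=17: a=17^0·(≡13), b=17^2·(≡8) mod 17; (13|17)=+1, (8|17)=+1; (−1)^{0·2·8}·(+1)^2·(+1)^0 = +1.
v=13: a=13^1·(≡1), b=13^-1·(≡5) mod 13; (1|13)=+1, (5|13)=-1; (−1)^{1·-1·6}·(+1)^-1·(-1)^1 = -1.
(13, 429 / ℚ) ramifies at {11, 13}: a division algebra.

[11, 13]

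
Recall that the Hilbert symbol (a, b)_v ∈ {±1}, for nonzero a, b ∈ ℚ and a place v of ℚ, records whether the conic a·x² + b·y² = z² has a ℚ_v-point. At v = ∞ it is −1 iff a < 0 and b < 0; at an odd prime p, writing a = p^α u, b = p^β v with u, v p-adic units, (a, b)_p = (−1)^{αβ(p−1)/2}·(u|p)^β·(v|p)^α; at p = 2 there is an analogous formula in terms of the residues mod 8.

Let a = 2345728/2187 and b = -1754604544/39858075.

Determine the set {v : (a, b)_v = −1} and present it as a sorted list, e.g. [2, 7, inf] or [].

Mod squares: a ≡ 561, b ≡ -3. Check v ∈ {∞, 2, 3, 5, 7, 11, 17}.
v=17: a=17^1·(≡15), b=17^2·(≡3) mod 17; (15|17)=+1, (3|17)=-1; (−1)^{1·2·8}·(+1)^2·(-1)^1 = -1.
v=5: a=5^0·(≡4), b=5^-2·(≡2) mod 5; (4|5)=+1, (2|5)=-1; (−1)^{0·-2·2}·(+1)^-2·(-1)^0 = +1.
v=11: a=11^1·(≡10), b=11^2·(≡10) mod 11; (10|11)=-1, (10|11)=-1; (−1)^{1·2·5}·(-1)^2·(-1)^1 = -1.
v=3: a=3^-7·(≡1), b=3^-13·(≡2) mod 3; (1|3)=+1, (2|3)=-1; (−1)^{-7·-13·1}·(+1)^-13·(-1)^-7 = +1.
v=∞: 561 > 0 and -3 < 0  ⇒  (a,b)_∞ = +1.
v=2: v_2(a)=8, v_2(b)=10; units ≡ 1, 5 (mod 8); ε·ε+αω+βω = 0·0+8·1+10·0 ≡ 0  ⇒  (a,b)_2 = +1.
v=7: a=7^2·(≡2), b=7^2·(≡4) mod 7; (2|7)=+1, (4|7)=+1; (−1)^{2·2·3}·(+1)^2·(+1)^2 = +1.
(561, -3 / ℚ) ramifies at {11, 17}: a division algebra.

[11, 17]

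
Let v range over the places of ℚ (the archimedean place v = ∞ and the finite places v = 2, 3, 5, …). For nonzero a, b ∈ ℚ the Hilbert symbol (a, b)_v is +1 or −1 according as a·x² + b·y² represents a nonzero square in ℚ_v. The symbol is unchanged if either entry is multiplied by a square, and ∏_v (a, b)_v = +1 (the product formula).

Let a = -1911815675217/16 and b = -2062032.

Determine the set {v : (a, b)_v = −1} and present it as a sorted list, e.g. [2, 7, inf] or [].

[2, 7, 17, inf]

Mod squares: a ≡ -57, b ≡ -357. Check v ∈ {∞, 2, 3, 7, 17, 19}.
v=7: a=7^2·(≡6), b=7^1·(≡5) mod 7; (6|7)=-1, (5|7)=-1; (−1)^{2·1·3}·(-1)^1·(-1)^2 = -1.
v=∞: -57 < 0 and -357 < 0  ⇒  (a,b)_∞ = -1.
v=19: a=19^3·(≡17), b=19^2·(≡7) mod 19; (17|19)=+1, (7|19)=+1; (−1)^{3·2·9}·(+1)^2·(+1)^3 = +1.
v=17: a=17^2·(≡14), b=17^1·(≡16) mod 17; (14|17)=-1, (16|17)=+1; (−1)^{2·1·8}·(-1)^1·(+1)^2 = -1.
v=2: v_2(a)=-4, v_2(b)=4; units ≡ 7, 3 (mod 8); ε·ε+αω+βω = 1·1+-4·1+4·0 ≡ 1  ⇒  (a,b)_2 = -1.
v=3: a=3^9·(≡2), b=3^1·(≡1) mod 3; (2|3)=-1, (1|3)=+1; (−1)^{9·1·1}·(-1)^1·(+1)^9 = +1.
Ram(-57, -357) = {2, 7, 17, ∞}; no ℚ_2-point on the conic.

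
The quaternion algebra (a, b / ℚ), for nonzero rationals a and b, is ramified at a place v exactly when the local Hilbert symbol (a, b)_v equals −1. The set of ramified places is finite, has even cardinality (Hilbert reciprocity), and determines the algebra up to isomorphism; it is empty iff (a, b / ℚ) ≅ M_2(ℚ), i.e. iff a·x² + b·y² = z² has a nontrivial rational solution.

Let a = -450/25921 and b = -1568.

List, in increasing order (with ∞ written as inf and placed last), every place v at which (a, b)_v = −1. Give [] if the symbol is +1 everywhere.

(a, b) ≡ (-2, -2) mod (ℚ^×)²; places V = {2, 3, 5, 7, 23, ∞}.
(a,b)_∞: sgn(-2)=−, sgn(-2)=−, so -1.
(a,b)_3: α=2, u≡1; β=0, v≡1 (mod 3); (1|3)=+1, (1|3)=+1; sign (−1)^0·+1^0·+1^2 = +1.
(a,b)_23: α=-2, u≡11; β=0, v≡19 (mod 23); (11|23)=-1, (19|23)=-1; sign (−1)^0·-1^0·-1^-2 = +1.
(a,b)_7: α=-2, u≡3; β=2, v≡3 (mod 7); (3|7)=-1, (3|7)=-1; sign (−1)^0·-1^2·-1^-2 = +1.
(a,b)_5: α=2, u≡2; β=0, v≡2 (mod 5); (2|5)=-1, (2|5)=-1; sign (−1)^0·-1^0·-1^2 = +1.
(a,b)_2: α=1, β=5; u≡7, v≡7 (mod 8); ε(u)ε(v)=1·1, αω(v)=1·0, βω(u)=5·0; sum ≡ 1  ⇒  -1.
|Ram(-2, -2)| = 2, even; anisotropic at {2, ∞}.

[2, inf]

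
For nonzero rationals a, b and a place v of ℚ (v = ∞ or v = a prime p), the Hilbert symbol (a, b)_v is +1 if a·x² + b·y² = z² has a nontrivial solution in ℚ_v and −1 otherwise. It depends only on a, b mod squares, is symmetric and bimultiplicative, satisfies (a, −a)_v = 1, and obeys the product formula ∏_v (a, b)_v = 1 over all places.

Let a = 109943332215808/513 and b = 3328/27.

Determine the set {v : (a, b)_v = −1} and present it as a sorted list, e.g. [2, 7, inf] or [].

Mod squares: a ≡ 2557191, b ≡ 39. Check v ∈ {∞, 2, 3, 7, 13, 17, 19, 29}.
v=29: a=29^1·(≡15), b=29^0·(≡18) mod 29; (15|29)=-1, (18|29)=-1; (−1)^{1·0·14}·(-1)^0·(-1)^1 = -1.
v=19: a=19^-1·(≡12), b=19^0·(≡17) mod 19; (12|19)=-1, (17|19)=+1; (−1)^{-1·0·9}·(-1)^0·(+1)^-1 = +1.
v=13: a=13^3·(≡1), b=13^1·(≡9) mod 13; (1|13)=+1, (9|13)=+1; (−1)^{3·1·6}·(+1)^1·(+1)^3 = +1.
v=17: a=17^3·(≡5), b=17^0·(≡3) mod 17; (5|17)=-1, (3|17)=-1; (−1)^{3·0·8}·(-1)^0·(-1)^3 = -1.
v=3: a=3^-3·(≡1), b=3^-3·(≡1) mod 3; (1|3)=+1, (1|3)=+1; (−1)^{-3·-3·1}·(+1)^-3·(+1)^-3 = -1.
v=2: v_2(a)=10, v_2(b)=8; units ≡ 7, 7 (mod 8); ε·ε+αω+βω = 1·1+10·0+8·0 ≡ 1  ⇒  (a,b)_2 = -1.
v=∞: 2557191 > 0 and 39 > 0  ⇒  (a,b)_∞ = +1.
v=7: a=7^3·(≡1), b=7^0·(≡4) mod 7; (1|7)=+1, (4|7)=+1; (−1)^{3·0·3}·(+1)^0·(+1)^3 = +1.
(2557191, 39 / ℚ) ramifies at {2, 3, 17, 29}: a division algebra.

[2, 3, 17, 29]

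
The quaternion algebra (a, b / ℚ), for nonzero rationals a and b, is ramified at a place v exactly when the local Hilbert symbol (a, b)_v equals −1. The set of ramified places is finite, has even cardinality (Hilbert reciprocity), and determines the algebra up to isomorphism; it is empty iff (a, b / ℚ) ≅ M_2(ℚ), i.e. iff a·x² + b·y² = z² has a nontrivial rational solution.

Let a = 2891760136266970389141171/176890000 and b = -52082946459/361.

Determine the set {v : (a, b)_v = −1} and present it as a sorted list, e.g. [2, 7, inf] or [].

Mod squares: a ≡ 777139, b ≡ -71444371. Check v ∈ {∞, 2, 3, 5, 7, 11, 19, 23, 29, 31, 43, 47, 53}.
v=3: a=3^6·(≡1), b=3^6·(≡2) mod 3; (1|3)=+1, (2|3)=-1; (−1)^{6·6·1}·(+1)^6·(-1)^6 = +1.
v=11: a=11^1·(≡7), b=11^0·(≡8) mod 11; (7|11)=-1, (8|11)=-1; (−1)^{1·0·5}·(-1)^0·(-1)^1 = -1.
v=19: a=19^-2·(≡5), b=19^-2·(≡12) mod 19; (5|19)=+1, (12|19)=-1; (−1)^{-2·-2·9}·(+1)^-2·(-1)^-2 = +1.
v=53: a=53^3·(≡14), b=53^1·(≡20) mod 53; (14|53)=-1, (20|53)=-1; (−1)^{3·1·26}·(-1)^1·(-1)^3 = +1.
v=43: a=43^3·(≡41), b=43^1·(≡15) mod 43; (41|43)=+1, (15|43)=+1; (−1)^{3·1·21}·(+1)^1·(+1)^3 = -1.
v=7: a=7^-2·(≡5), b=7^0·(≡4) mod 7; (5|7)=-1, (4|7)=+1; (−1)^{-2·0·3}·(-1)^0·(+1)^-2 = +1.
v=∞: 777139 > 0 and -71444371 < 0  ⇒  (a,b)_∞ = +1.
v=31: a=31^1·(≡13), b=31^0·(≡3) mod 31; (13|31)=-1, (3|31)=-1; (−1)^{1·0·15}·(-1)^0·(-1)^1 = -1.
v=29: a=29^2·(≡26), b=29^1·(≡5) mod 29; (26|29)=-1, (5|29)=+1; (−1)^{2·1·14}·(-1)^1·(+1)^2 = -1.
v=47: a=47^2·(≡45), b=47^1·(≡21) mod 47; (45|47)=-1, (21|47)=+1; (−1)^{2·1·23}·(-1)^1·(+1)^2 = -1.
v=5: a=5^-4·(≡4), b=5^0·(≡1) mod 5; (4|5)=+1, (1|5)=+1; (−1)^{-4·0·2}·(+1)^0·(+1)^-4 = +1.
v=2: v_2(a)=-4, v_2(b)=0; units ≡ 3, 5 (mod 8); ε·ε+αω+βω = 1·0+-4·1+0·1 ≡ 0  ⇒  (a,b)_2 = +1.
v=23: a=23^2·(≡17), b=23^1·(≡11) mod 23; (17|23)=-1, (11|23)=-1; (−1)^{2·1·11}·(-1)^1·(-1)^2 = -1.
|Ram(777139, -71444371)| = 6, even; anisotropic at {11, 23, 29, 31, 43, 47}.

[11, 23, 29, 31, 43, 47]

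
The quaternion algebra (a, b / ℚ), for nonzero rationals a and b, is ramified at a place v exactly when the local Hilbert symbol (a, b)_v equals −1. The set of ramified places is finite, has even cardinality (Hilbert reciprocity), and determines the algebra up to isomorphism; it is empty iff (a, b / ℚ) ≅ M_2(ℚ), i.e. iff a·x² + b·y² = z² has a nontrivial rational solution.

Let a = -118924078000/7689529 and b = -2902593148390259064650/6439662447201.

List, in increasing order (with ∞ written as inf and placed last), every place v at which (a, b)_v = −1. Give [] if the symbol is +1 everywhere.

Mod squares: a ≡ -20995, b ≡ -266. Check v ∈ {∞, 2, 3, 5, 7, 13, 17, 19, 47, 59}.
v=13: a=13^1·(≡12), b=13^6·(≡6) mod 13; (12|13)=+1, (6|13)=-1; (−1)^{1·6·6}·(+1)^6·(-1)^1 = -1.
v=∞: -20995 < 0 and -266 < 0  ⇒  (a,b)_∞ = -1.
v=47: a=47^-2·(≡17), b=47^0·(≡17) mod 47; (17|47)=+1, (17|47)=+1; (−1)^{-2·0·23}·(+1)^0·(+1)^-2 = +1.
v=19: a=19^1·(≡1), b=19^5·(≡5) mod 19; (1|19)=+1, (5|19)=+1; (−1)^{1·5·9}·(+1)^5·(+1)^1 = -1.
v=59: a=59^-2·(≡25), b=59^-4·(≡41) mod 59; (25|59)=+1, (41|59)=+1; (−1)^{-2·-4·29}·(+1)^-4·(+1)^-2 = +1.
v=5: a=5^3·(≡4), b=5^2·(≡4) mod 5; (4|5)=+1, (4|5)=+1; (−1)^{3·2·2}·(+1)^2·(+1)^3 = +1.
v=17: a=17^3·(≡7), b=17^2·(≡3) mod 17; (7|17)=-1, (3|17)=-1; (−1)^{3·2·8}·(-1)^2·(-1)^3 = -1.
v=7: a=7^2·(≡3), b=7^5·(≡2) mod 7; (3|7)=-1, (2|7)=+1; (−1)^{2·5·3}·(-1)^5·(+1)^2 = -1.
v=3: a=3^0·(≡2), b=3^-12·(≡1) mod 3; (2|3)=-1, (1|3)=+1; (−1)^{0·-12·1}·(-1)^-12·(+1)^0 = +1.
v=2: v_2(a)=4, v_2(b)=1; units ≡ 5, 3 (mod 8); ε·ε+αω+βω = 0·1+4·1+1·1 ≡ 1  ⇒  (a,b)_2 = -1.
|Ram(-20995, -266)| = 6, even; anisotropic at {2, 7, 13, 17, 19, ∞}.

[2, 7, 13, 17, 19, inf]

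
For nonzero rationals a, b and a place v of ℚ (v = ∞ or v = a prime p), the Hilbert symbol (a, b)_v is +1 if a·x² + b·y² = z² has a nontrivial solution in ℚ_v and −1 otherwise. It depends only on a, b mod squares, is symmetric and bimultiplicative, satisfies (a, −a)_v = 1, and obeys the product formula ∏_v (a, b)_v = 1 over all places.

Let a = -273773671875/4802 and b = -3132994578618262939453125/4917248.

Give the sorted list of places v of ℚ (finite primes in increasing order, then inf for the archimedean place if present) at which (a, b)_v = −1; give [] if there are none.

Mod squares: a ≡ -48070, b ≡ -2090. Check v ∈ {∞, 2, 3, 5, 7, 11, 19, 23}.
v=19: a=19^1·(≡9), b=19^3·(≡1) mod 19; (9|19)=+1, (1|19)=+1; (−1)^{1·3·9}·(+1)^3·(+1)^1 = -1.
v=23: a=23^1·(≡3), b=23^2·(≡13) mod 23; (3|23)=+1, (13|23)=+1; (−1)^{1·2·11}·(+1)^2·(+1)^1 = +1.
v=2: v_2(a)=-1, v_2(b)=-11; units ≡ 5, 3 (mod 8); ε·ε+αω+βω = 0·1+-1·1+-11·1 ≡ 0  ⇒  (a,b)_2 = +1.
v=∞: -48070 < 0 and -2090 < 0  ⇒  (a,b)_∞ = -1.
v=7: a=7^-4·(≡5), b=7^-4·(≡5) mod 7; (5|7)=-1, (5|7)=-1; (−1)^{-4·-4·3}·(-1)^-4·(-1)^-4 = +1.
v=11: a=11^1·(≡10), b=11^3·(≡8) mod 11; (10|11)=-1, (8|11)=-1; (−1)^{1·3·5}·(-1)^3·(-1)^1 = -1.
v=3: a=3^6·(≡2), b=3^12·(≡1) mod 3; (2|3)=-1, (1|3)=+1; (−1)^{6·12·1}·(-1)^12·(+1)^6 = +1.
v=5: a=5^7·(≡1), b=5^13·(≡3) mod 5; (1|5)=+1, (3|5)=-1; (−1)^{7·13·2}·(+1)^13·(-1)^7 = -1.
|Ram(-48070, -2090)| = 4, even; anisotropic at {5, 11, 19, ∞}.

[5, 11, 19, inf]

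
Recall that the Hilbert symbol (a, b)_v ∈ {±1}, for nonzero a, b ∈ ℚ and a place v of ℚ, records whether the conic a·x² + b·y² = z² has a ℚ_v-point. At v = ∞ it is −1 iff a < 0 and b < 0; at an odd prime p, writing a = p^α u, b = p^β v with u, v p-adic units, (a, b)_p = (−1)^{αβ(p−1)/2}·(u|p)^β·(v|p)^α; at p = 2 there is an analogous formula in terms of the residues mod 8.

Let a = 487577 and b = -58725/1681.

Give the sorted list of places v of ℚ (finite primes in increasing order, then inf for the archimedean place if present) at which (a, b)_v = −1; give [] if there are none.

[17, 23]

Mod squares: a ≡ 487577, b ≡ -29. Check v ∈ {∞, 2, 3, 5, 17, 23, 29, 41, 43}.
v=3: a=3^0·(≡2), b=3^4·(≡1) mod 3; (2|3)=-1, (1|3)=+1; (−1)^{0·4·1}·(-1)^4·(+1)^0 = +1.
v=43: a=43^1·(≡30), b=43^0·(≡14) mod 43; (30|43)=-1, (14|43)=+1; (−1)^{1·0·21}·(-1)^0·(+1)^1 = +1.
v=17: a=17^1·(≡2), b=17^0·(≡12) mod 17; (2|17)=+1, (12|17)=-1; (−1)^{1·0·8}·(+1)^0·(-1)^1 = -1.
v=∞: 487577 > 0 and -29 < 0  ⇒  (a,b)_∞ = +1.
v=29: a=29^1·(≡22), b=29^1·(≡24) mod 29; (22|29)=+1, (24|29)=+1; (−1)^{1·1·14}·(+1)^1·(+1)^1 = +1.
v=5: a=5^0·(≡2), b=5^2·(≡1) mod 5; (2|5)=-1, (1|5)=+1; (−1)^{0·2·2}·(-1)^2·(+1)^0 = +1.
v=23: a=23^1·(≡16), b=23^0·(≡20) mod 23; (16|23)=+1, (20|23)=-1; (−1)^{1·0·11}·(+1)^0·(-1)^1 = -1.
v=41: a=41^0·(≡5), b=41^-2·(≡28) mod 41; (5|41)=+1, (28|41)=-1; (−1)^{0·-2·20}·(+1)^-2·(-1)^0 = +1.
v=2: v_2(a)=0, v_2(b)=0; units ≡ 1, 3 (mod 8); ε·ε+αω+βω = 0·1+0·1+0·0 ≡ 0  ⇒  (a,b)_2 = +1.
|Ram(487577, -29)| = 2, even; anisotropic at {17, 23}.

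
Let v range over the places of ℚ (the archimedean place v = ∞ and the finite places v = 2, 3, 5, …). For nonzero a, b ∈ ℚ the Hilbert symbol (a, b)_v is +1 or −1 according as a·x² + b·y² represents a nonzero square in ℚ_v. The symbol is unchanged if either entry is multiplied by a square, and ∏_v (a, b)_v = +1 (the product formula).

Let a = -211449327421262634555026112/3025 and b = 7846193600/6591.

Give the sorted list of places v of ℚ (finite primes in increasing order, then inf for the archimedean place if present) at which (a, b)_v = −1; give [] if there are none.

Mod squares: a ≡ -4123, b ≡ 4641. Check v ∈ {∞, 2, 3, 5, 7, 11, 13, 17, 19, 23, 29, 31, 37}.
v=5: a=5^-2·(≡3), b=5^2·(≡4) mod 5; (3|5)=-1, (4|5)=+1; (−1)^{-2·2·2}·(-1)^2·(+1)^-2 = +1.
v=37: a=37^2·(≡28), b=37^0·(≡11) mod 37; (28|37)=+1, (11|37)=+1; (−1)^{2·0·18}·(+1)^0·(+1)^2 = +1.
v=17: a=17^4·(≡13), b=17^1·(≡4) mod 17; (13|17)=+1, (4|17)=+1; (−1)^{4·1·8}·(+1)^1·(+1)^4 = +1.
v=7: a=7^5·(≡5), b=7^3·(≡3) mod 7; (5|7)=-1, (3|7)=-1; (−1)^{5·3·3}·(-1)^3·(-1)^5 = -1.
v=29: a=29^2·(≡22), b=29^2·(≡23) mod 29; (22|29)=+1, (23|29)=+1; (−1)^{2·2·14}·(+1)^2·(+1)^2 = +1.
v=19: a=19^1·(≡7), b=19^0·(≡1) mod 19; (7|19)=+1, (1|19)=+1; (−1)^{1·0·9}·(+1)^0·(+1)^1 = +1.
v=13: a=13^0·(≡7), b=13^-3·(≡8) mod 13; (7|13)=-1, (8|13)=-1; (−1)^{0·-3·6}·(-1)^-3·(-1)^0 = -1.
v=∞: -4123 < 0 and 4641 > 0  ⇒  (a,b)_∞ = +1.
v=2: v_2(a)=6, v_2(b)=6; units ≡ 5, 1 (mod 8); ε·ε+αω+βω = 0·0+6·0+6·1 ≡ 0  ⇒  (a,b)_2 = +1.
v=23: a=23^2·(≡5), b=23^0·(≡18) mod 23; (5|23)=-1, (18|23)=+1; (−1)^{2·0·11}·(-1)^0·(+1)^2 = +1.
v=11: a=11^-2·(≡10), b=11^0·(≡7) mod 11; (10|11)=-1, (7|11)=-1; (−1)^{-2·0·5}·(-1)^0·(-1)^-2 = +1.
v=31: a=31^1·(≡30), b=31^0·(≡12) mod 31; (30|31)=-1, (12|31)=-1; (−1)^{1·0·15}·(-1)^0·(-1)^1 = -1.
v=3: a=3^8·(≡2), b=3^-1·(≡2) mod 3; (2|3)=-1, (2|3)=-1; (−1)^{8·-1·1}·(-1)^-1·(-1)^8 = -1.
|Ram(-4123, 4641)| = 4, even; anisotropic at {3, 7, 13, 31}.

[3, 7, 13, 31]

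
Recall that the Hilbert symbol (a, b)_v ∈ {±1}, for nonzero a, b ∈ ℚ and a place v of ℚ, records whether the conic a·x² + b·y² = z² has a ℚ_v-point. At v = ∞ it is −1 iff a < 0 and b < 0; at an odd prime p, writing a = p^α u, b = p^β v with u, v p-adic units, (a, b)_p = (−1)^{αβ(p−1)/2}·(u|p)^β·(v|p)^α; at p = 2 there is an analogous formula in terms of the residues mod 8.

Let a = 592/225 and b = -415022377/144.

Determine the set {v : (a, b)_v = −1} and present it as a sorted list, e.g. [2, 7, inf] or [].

[17, 19]

Mod squares: a ≡ 37, b ≡ -3429937. Check v ∈ {∞, 2, 3, 5, 7, 11, 17, 19, 37, 41}.
v=37: a=37^1·(≡30), b=37^1·(≡3) mod 37; (30|37)=+1, (3|37)=+1; (−1)^{1·1·18}·(+1)^1·(+1)^1 = +1.
v=5: a=5^-2·(≡3), b=5^0·(≡2) mod 5; (3|5)=-1, (2|5)=-1; (−1)^{-2·0·2}·(-1)^0·(-1)^-2 = +1.
v=11: a=11^0·(≡4), b=11^2·(≡6) mod 11; (4|11)=+1, (6|11)=-1; (−1)^{0·2·5}·(+1)^2·(-1)^0 = +1.
v=∞: 37 > 0 and -3429937 < 0  ⇒  (a,b)_∞ = +1.
v=41: a=41^0·(≡5), b=41^1·(≡27) mod 41; (5|41)=+1, (27|41)=-1; (−1)^{0·1·20}·(+1)^1·(-1)^0 = +1.
v=3: a=3^-2·(≡1), b=3^-2·(≡2) mod 3; (1|3)=+1, (2|3)=-1; (−1)^{-2·-2·1}·(+1)^-2·(-1)^-2 = +1.
v=7: a=7^0·(≡4), b=7^1·(≡1) mod 7; (4|7)=+1, (1|7)=+1; (−1)^{0·1·3}·(+1)^1·(+1)^0 = +1.
v=19: a=19^0·(≡18), b=19^1·(≡13) mod 19; (18|19)=-1, (13|19)=-1; (−1)^{0·1·9}·(-1)^1·(-1)^0 = -1.
v=2: v_2(a)=4, v_2(b)=-4; units ≡ 5, 7 (mod 8); ε·ε+αω+βω = 0·1+4·0+-4·1 ≡ 0  ⇒  (a,b)_2 = +1.
v=17: a=17^0·(≡12), b=17^1·(≡3) mod 17; (12|17)=-1, (3|17)=-1; (−1)^{0·1·8}·(-1)^1·(-1)^0 = -1.
|Ram(37, -3429937)| = 2, even; anisotropic at {17, 19}.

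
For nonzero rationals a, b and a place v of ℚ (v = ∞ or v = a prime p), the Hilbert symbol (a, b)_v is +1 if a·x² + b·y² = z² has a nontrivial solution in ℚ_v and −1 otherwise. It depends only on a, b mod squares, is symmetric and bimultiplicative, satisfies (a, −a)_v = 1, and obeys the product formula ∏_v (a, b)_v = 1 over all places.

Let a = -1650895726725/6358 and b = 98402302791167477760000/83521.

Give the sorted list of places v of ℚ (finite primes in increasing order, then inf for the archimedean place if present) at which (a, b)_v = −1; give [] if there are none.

[2, 3, 7, 11, 19, 23]

(a, b) ≡ (-7470078, 21) mod (ℚ^×)²; places V = {2, 3, 5, 7, 11, 17, 19, 23, 37, ∞}.
(a,b)_23: α=1, u≡5; β=2, v≡7 (mod 23); (5|23)=-1, (7|23)=-1; sign (−1)^0·-1^2·-1^1 = -1.
(a,b)_3: α=5, u≡1; β=7, v≡1 (mod 3); (1|3)=+1, (1|3)=+1; sign (−1)^1·+1^7·+1^5 = -1.
(a,b)_37: α=1, u≡19; β=2, v≡9 (mod 37); (19|37)=-1, (9|37)=+1; sign (−1)^0·-1^2·+1^1 = +1.
(a,b)_2: α=-1, β=14; u≡1, v≡5 (mod 8); ε(u)ε(v)=0·0, αω(v)=-1·1, βω(u)=14·0; sum ≡ 1  ⇒  -1.
(a,b)_7: α=5, u≡3; β=5, v≡6 (mod 7); (3|7)=-1, (6|7)=-1; sign (−1)^1·-1^5·-1^5 = -1.
(a,b)_5: α=2, u≡2; β=4, v≡1 (mod 5); (2|5)=-1, (1|5)=+1; sign (−1)^0·-1^4·+1^2 = +1.
(a,b)_17: α=-2, u≡11; β=-4, v≡9 (mod 17); (11|17)=-1, (9|17)=+1; sign (−1)^0·-1^-4·+1^-2 = +1.
(a,b)_∞: sgn(-7470078)=−, sgn(21)=+, so +1.
(a,b)_11: α=-1, u≡5; β=0, v≡10 (mod 11); (5|11)=+1, (10|11)=-1; sign (−1)^0·+1^0·-1^-1 = -1.
(a,b)_19: α=1, u≡7; β=2, v≡2 (mod 19); (7|19)=+1, (2|19)=-1; sign (−1)^0·+1^2·-1^1 = -1.
(-7470078, 21 / ℚ) ramifies at {2, 3, 7, 11, 19, 23}: a division algebra.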